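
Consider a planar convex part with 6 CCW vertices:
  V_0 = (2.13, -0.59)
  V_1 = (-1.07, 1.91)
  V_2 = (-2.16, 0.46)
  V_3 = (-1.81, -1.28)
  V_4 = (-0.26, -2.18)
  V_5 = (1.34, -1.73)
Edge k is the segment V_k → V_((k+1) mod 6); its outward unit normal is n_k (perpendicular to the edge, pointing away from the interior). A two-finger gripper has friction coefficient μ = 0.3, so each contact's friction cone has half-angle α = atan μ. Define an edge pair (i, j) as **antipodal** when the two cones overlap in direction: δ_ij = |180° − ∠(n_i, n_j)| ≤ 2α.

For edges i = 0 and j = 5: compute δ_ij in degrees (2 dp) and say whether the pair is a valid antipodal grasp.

α = atan 0.3 = 16.70°;  2α = 33.40°
edge 0: e_0 = (-3.20, +2.50);  n_0 = (+0.6156, +0.7880)
edge 5: e_5 = (+0.79, +1.14);  n_5 = (+0.8219, -0.5696)
∠(n_0, n_5) = 86.72°
δ = |180° − 86.72°| = 93.28°
93.28° > 2α = 33.40°  →  invalid

δ = 93.28°, invalid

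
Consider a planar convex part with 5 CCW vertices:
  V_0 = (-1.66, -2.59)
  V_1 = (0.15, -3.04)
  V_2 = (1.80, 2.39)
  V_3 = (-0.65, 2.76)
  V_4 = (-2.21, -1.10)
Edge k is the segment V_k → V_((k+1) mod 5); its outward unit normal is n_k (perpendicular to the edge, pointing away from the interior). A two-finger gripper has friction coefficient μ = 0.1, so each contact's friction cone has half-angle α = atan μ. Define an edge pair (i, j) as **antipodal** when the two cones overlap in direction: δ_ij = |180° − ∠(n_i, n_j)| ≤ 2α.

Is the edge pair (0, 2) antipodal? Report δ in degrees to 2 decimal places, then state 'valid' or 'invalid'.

δ = 5.37°, valid

α = atan 0.1 = 5.71°;  2α = 11.42°
edge 0: e_0 = (+1.81, -0.45);  n_0 = (-0.2413, -0.9705)
edge 2: e_2 = (-2.45, +0.37);  n_2 = (+0.1493, +0.9888)
∠(n_0, n_2) = 174.63°
δ = |180° − 174.63°| = 5.37°
5.37° ≤ 2α = 11.42°  →  valid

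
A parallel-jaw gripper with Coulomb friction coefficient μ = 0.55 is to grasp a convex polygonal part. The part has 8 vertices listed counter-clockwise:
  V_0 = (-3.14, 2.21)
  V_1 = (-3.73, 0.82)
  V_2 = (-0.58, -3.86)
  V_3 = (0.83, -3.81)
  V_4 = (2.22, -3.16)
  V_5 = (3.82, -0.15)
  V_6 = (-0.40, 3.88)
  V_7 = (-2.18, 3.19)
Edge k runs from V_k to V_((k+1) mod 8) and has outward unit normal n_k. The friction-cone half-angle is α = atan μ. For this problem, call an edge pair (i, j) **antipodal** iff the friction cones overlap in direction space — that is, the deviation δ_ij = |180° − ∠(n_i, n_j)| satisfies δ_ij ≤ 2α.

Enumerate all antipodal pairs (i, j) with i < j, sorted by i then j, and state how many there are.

count = 10; pairs: (0,3), (0,4), (1,5), (2,5), (2,6), (2,7), (3,6), (3,7), (4,6), (4,7)

α = atan 0.55 = 28.81°;  2α = 57.62°
n_0 = (-0.9205, +0.3907)
n_1 = (-0.8296, -0.5584)
n_2 = (+0.0354, -0.9994)
n_3 = (+0.4236, -0.9058)
n_4 = (+0.8830, -0.4694)
n_5 = (+0.6906, +0.7232)
n_6 = (-0.3614, +0.9324)
n_7 = (-0.7144, +0.6998)
  (0,1): δ = 123.06°  ·
  (0,2): δ = 64.97°  ·
  (0,3): δ = 41.94°  ✓
  (0,4): δ = 4.99°  ✓
  (0,5): δ = 69.32°  ·
  (0,6): δ = 134.19°  ·
  (0,7): δ = 158.59°  ·
  (1,2): δ = 121.91°  ·
  (1,3): δ = 98.88°  ·
  (1,4): δ = 61.94°  ·
  (1,5): δ = 12.38°  ✓
  (1,6): δ = 77.24°  ·
  (1,7): δ = 101.65°  ·
  (2,3): δ = 156.97°  ·
  (2,4): δ = 120.02°  ·
  (2,5): δ = 45.71°  ✓
  (2,6): δ = 19.16°  ✓
  (2,7): δ = 43.56°  ✓
  (3,4): δ = 143.06°  ·
  (3,5): δ = 68.74°  ·
  (3,6): δ = 3.87°  ✓
  (3,7): δ = 20.53°  ✓
  (4,5): δ = 105.69°  ·
  (4,6): δ = 40.82°  ✓
  (4,7): δ = 16.42°  ✓
  (5,6): δ = 115.13°  ·
  (5,7): δ = 90.73°  ·
  (6,7): δ = 155.60°  ·
antipodal pairs: 10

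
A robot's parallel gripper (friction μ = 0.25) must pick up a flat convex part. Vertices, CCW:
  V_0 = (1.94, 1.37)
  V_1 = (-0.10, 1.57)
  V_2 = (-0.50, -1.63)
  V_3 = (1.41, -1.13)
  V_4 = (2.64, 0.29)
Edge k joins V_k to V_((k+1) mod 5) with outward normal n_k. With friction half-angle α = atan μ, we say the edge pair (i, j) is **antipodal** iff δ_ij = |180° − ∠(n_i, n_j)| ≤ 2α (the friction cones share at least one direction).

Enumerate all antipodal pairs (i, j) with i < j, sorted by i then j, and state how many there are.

count = 1; pairs: (0,2)

α = atan 0.25 = 14.04°;  2α = 28.07°
n_0 = (+0.0976, +0.9952)
n_1 = (-0.9923, +0.1240)
n_2 = (+0.2532, -0.9674)
n_3 = (+0.7559, -0.6547)
n_4 = (+0.8392, +0.5439)
  (0,1): δ = 91.53°  ·
  (0,2): δ = 20.27°  ✓
  (0,3): δ = 54.70°  ·
  (0,4): δ = 128.55°  ·
  (1,2): δ = 68.21°  ·
  (1,3): δ = 33.77°  ·
  (1,4): δ = 40.07°  ·
  (2,3): δ = 145.57°  ·
  (2,4): δ = 71.72°  ·
  (3,4): δ = 106.15°  ·
antipodal pairs: 1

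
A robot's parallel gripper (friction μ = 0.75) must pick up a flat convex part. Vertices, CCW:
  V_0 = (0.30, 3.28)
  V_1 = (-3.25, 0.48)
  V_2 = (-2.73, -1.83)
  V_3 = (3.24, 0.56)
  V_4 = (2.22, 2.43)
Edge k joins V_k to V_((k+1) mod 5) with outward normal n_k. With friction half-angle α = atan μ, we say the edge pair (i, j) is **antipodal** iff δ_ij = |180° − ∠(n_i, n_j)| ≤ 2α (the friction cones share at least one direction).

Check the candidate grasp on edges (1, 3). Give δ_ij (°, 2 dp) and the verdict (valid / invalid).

α = atan 0.75 = 36.87°;  2α = 73.74°
edge 1: e_1 = (+0.52, -2.31);  n_1 = (-0.9756, -0.2196)
edge 3: e_3 = (-1.02, +1.87);  n_3 = (+0.8779, +0.4789)
∠(n_1, n_3) = 164.08°
δ = |180° − 164.08°| = 15.92°
15.92° ≤ 2α = 73.74°  →  valid

δ = 15.92°, valid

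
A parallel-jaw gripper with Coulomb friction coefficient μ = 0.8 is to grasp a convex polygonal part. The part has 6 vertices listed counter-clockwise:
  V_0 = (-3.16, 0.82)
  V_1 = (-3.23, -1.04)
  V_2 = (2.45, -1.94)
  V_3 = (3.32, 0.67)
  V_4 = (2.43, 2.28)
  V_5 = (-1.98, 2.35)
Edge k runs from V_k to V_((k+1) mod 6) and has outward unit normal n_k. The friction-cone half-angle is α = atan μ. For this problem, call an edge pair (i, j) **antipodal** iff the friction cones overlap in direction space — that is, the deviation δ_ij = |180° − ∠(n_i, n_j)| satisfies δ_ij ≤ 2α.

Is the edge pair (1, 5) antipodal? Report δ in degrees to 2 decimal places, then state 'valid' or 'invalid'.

α = atan 0.8 = 38.66°;  2α = 77.32°
edge 1: e_1 = (+5.68, -0.90);  n_1 = (-0.1565, -0.9877)
edge 5: e_5 = (-1.18, -1.53);  n_5 = (-0.7919, +0.6107)
∠(n_1, n_5) = 118.64°
δ = |180° − 118.64°| = 61.36°
61.36° ≤ 2α = 77.32°  →  valid

δ = 61.36°, valid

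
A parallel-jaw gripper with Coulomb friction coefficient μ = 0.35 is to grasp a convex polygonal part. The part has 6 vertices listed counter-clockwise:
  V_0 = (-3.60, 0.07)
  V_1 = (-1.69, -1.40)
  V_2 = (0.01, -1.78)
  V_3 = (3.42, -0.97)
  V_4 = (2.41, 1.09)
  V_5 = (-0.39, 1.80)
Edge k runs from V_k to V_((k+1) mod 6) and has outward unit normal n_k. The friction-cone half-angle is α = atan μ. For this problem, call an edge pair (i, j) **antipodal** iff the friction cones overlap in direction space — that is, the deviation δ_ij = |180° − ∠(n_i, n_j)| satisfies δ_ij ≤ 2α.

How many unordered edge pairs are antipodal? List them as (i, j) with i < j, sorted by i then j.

count = 5; pairs: (0,3), (0,4), (1,4), (2,4), (2,5)

α = atan 0.35 = 19.29°;  2α = 38.58°
n_0 = (-0.6099, -0.7925)
n_1 = (-0.2181, -0.9759)
n_2 = (+0.2311, -0.9729)
n_3 = (+0.8979, +0.4402)
n_4 = (+0.2458, +0.9693)
n_5 = (-0.4744, +0.8803)
  (0,1): δ = 155.02°  ·
  (0,2): δ = 129.05°  ·
  (0,3): δ = 26.30°  ✓
  (0,4): δ = 23.35°  ✓
  (0,5): δ = 65.91°  ·
  (1,2): δ = 154.04°  ·
  (1,3): δ = 51.28°  ·
  (1,4): δ = 1.63°  ✓
  (1,5): δ = 40.92°  ·
  (2,3): δ = 77.24°  ·
  (2,4): δ = 27.59°  ✓
  (2,5): δ = 14.96°  ✓
  (3,4): δ = 130.35°  ·
  (3,5): δ = 87.80°  ·
  (4,5): δ = 137.45°  ·
antipodal pairs: 5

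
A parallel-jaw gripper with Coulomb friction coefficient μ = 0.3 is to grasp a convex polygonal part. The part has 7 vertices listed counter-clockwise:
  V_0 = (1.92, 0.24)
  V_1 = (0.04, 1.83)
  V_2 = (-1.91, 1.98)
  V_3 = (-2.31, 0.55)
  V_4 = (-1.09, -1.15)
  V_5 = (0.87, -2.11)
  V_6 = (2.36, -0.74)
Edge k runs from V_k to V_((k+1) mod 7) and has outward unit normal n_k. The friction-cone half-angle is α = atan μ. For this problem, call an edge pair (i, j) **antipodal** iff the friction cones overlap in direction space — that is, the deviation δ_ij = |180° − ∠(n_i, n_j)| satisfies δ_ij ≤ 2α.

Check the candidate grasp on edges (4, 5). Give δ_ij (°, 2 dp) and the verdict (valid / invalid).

δ = 111.31°, invalid

α = atan 0.3 = 16.70°;  2α = 33.40°
edge 4: e_4 = (+1.96, -0.96);  n_4 = (-0.4399, -0.8981)
edge 5: e_5 = (+1.49, +1.37);  n_5 = (+0.6768, -0.7361)
∠(n_4, n_5) = 68.69°
δ = |180° − 68.69°| = 111.31°
111.31° > 2α = 33.40°  →  invalid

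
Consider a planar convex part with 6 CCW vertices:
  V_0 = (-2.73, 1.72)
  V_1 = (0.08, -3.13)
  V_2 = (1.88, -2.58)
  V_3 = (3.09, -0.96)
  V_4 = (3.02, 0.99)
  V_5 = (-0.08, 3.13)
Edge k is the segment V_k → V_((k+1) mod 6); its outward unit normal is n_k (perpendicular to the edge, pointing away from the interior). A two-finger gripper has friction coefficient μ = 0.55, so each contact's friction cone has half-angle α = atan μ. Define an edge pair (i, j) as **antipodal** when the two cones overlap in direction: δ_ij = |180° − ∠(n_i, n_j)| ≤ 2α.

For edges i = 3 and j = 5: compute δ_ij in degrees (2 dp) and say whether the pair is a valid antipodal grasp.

δ = 64.04°, invalid

α = atan 0.55 = 28.81°;  2α = 57.62°
edge 3: e_3 = (-0.07, +1.95);  n_3 = (+0.9994, +0.0359)
edge 5: e_5 = (-2.65, -1.41);  n_5 = (-0.4697, +0.8828)
∠(n_3, n_5) = 115.96°
δ = |180° − 115.96°| = 64.04°
64.04° > 2α = 57.62°  →  invalid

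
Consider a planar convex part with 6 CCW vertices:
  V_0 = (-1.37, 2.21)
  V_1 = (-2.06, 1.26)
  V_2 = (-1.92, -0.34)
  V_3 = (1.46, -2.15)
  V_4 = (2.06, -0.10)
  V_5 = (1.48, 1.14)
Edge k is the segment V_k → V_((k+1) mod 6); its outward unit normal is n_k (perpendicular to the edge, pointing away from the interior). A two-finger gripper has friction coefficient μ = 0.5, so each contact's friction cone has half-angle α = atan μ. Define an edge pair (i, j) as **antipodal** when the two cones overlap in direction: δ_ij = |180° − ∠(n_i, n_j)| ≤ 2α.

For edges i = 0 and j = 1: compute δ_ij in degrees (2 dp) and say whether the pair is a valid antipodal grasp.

δ = 139.01°, invalid

α = atan 0.5 = 26.57°;  2α = 53.13°
edge 0: e_0 = (-0.69, -0.95);  n_0 = (-0.8091, +0.5877)
edge 1: e_1 = (+0.14, -1.60);  n_1 = (-0.9962, -0.0872)
∠(n_0, n_1) = 40.99°
δ = |180° − 40.99°| = 139.01°
139.01° > 2α = 53.13°  →  invalid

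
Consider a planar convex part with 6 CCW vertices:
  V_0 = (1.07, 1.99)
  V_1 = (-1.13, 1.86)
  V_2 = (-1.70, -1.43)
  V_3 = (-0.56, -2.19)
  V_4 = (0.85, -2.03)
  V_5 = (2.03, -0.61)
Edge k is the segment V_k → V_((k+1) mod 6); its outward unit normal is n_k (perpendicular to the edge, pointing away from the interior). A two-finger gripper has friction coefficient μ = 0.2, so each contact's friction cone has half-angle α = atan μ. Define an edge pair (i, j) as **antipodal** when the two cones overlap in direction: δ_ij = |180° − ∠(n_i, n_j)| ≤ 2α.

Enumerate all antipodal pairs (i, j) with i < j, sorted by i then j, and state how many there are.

α = atan 0.2 = 11.31°;  2α = 22.62°
n_0 = (-0.0590, +0.9983)
n_1 = (-0.9853, +0.1707)
n_2 = (-0.5547, -0.8321)
n_3 = (+0.1128, -0.9936)
n_4 = (+0.7691, -0.6391)
n_5 = (+0.9381, +0.3464)
  (0,1): δ = 103.21°  ·
  (0,2): δ = 37.07°  ·
  (0,3): δ = 3.09°  ✓
  (0,4): δ = 46.89°  ·
  (0,5): δ = 106.88°  ·
  (1,2): δ = 113.86°  ·
  (1,3): δ = 73.70°  ·
  (1,4): δ = 29.90°  ·
  (1,5): δ = 30.09°  ·
  (2,3): δ = 139.84°  ·
  (2,4): δ = 96.04°  ·
  (2,5): δ = 36.04°  ·
  (3,4): δ = 136.20°  ·
  (3,5): δ = 76.21°  ·
  (4,5): δ = 120.01°  ·
antipodal pairs: 1

count = 1; pairs: (0,3)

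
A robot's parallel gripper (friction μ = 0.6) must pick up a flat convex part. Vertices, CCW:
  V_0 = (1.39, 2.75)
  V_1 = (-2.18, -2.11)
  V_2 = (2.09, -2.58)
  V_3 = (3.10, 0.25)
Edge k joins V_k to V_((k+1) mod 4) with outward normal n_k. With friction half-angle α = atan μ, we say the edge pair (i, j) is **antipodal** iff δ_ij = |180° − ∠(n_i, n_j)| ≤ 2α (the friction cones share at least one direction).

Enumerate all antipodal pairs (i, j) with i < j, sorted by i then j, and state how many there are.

α = atan 0.6 = 30.96°;  2α = 61.93°
n_0 = (-0.8059, +0.5920)
n_1 = (-0.1094, -0.9940)
n_2 = (+0.9418, -0.3361)
n_3 = (+0.8254, +0.5646)
  (0,1): δ = 59.98°  ✓
  (0,2): δ = 16.66°  ✓
  (0,3): δ = 70.67°  ·
  (1,2): δ = 103.36°  ·
  (1,3): δ = 49.35°  ✓
  (2,3): δ = 125.99°  ·
antipodal pairs: 3

count = 3; pairs: (0,1), (0,2), (1,3)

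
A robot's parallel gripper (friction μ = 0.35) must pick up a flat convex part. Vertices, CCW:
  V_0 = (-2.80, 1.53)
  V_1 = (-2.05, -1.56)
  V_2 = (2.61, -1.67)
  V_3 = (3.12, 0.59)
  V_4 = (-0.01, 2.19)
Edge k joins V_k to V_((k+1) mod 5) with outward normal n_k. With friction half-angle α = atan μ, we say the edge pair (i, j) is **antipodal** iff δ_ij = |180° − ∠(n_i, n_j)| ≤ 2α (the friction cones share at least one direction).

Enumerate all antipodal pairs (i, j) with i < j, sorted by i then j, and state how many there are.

count = 3; pairs: (0,2), (1,3), (1,4)

α = atan 0.35 = 19.29°;  2α = 38.58°
n_0 = (-0.9718, -0.2359)
n_1 = (-0.0236, -0.9997)
n_2 = (+0.9755, -0.2201)
n_3 = (+0.4552, +0.8904)
n_4 = (-0.2302, +0.9731)
  (0,1): δ = 105.00°  ·
  (0,2): δ = 26.36°  ✓
  (0,3): δ = 49.28°  ·
  (0,4): δ = 89.67°  ·
  (1,2): δ = 101.36°  ·
  (1,3): δ = 25.72°  ✓
  (1,4): δ = 14.66°  ✓
  (2,3): δ = 104.36°  ·
  (2,4): δ = 63.97°  ·
  (3,4): δ = 139.62°  ·
antipodal pairs: 3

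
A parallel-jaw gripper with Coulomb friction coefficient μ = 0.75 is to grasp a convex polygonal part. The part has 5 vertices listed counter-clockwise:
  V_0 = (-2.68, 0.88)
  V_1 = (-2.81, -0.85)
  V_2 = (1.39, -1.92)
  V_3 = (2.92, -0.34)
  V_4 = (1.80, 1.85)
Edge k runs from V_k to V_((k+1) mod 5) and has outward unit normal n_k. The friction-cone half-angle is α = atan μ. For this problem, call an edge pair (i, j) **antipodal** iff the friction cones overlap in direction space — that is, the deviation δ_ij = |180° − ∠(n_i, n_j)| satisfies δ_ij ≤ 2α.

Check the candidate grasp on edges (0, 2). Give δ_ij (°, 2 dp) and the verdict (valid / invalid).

δ = 39.78°, valid

α = atan 0.75 = 36.87°;  2α = 73.74°
edge 0: e_0 = (-0.13, -1.73);  n_0 = (-0.9972, +0.0749)
edge 2: e_2 = (+1.53, +1.58);  n_2 = (+0.7184, -0.6956)
∠(n_0, n_2) = 140.22°
δ = |180° − 140.22°| = 39.78°
39.78° ≤ 2α = 73.74°  →  valid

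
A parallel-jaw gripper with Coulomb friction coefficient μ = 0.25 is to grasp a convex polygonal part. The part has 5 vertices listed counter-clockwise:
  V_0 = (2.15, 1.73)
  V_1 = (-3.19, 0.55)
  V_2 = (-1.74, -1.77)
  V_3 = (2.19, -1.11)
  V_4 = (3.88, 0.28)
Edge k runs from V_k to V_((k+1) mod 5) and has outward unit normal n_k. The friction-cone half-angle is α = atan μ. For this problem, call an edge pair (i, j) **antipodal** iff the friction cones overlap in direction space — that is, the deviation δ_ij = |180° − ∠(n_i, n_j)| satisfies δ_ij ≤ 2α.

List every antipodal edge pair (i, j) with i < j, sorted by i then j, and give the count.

α = atan 0.25 = 14.04°;  2α = 28.07°
n_0 = (-0.2158, +0.9764)
n_1 = (-0.8480, -0.5300)
n_2 = (+0.1656, -0.9862)
n_3 = (+0.6352, -0.7723)
n_4 = (+0.6424, +0.7664)
  (0,1): δ = 70.46°  ·
  (0,2): δ = 2.93°  ✓
  (0,3): δ = 26.98°  ✓
  (0,4): δ = 127.57°  ·
  (1,2): δ = 112.47°  ·
  (1,3): δ = 82.57°  ·
  (1,4): δ = 18.03°  ✓
  (2,3): δ = 150.10°  ·
  (2,4): δ = 49.50°  ·
  (3,4): δ = 79.40°  ·
antipodal pairs: 3

count = 3; pairs: (0,2), (0,3), (1,4)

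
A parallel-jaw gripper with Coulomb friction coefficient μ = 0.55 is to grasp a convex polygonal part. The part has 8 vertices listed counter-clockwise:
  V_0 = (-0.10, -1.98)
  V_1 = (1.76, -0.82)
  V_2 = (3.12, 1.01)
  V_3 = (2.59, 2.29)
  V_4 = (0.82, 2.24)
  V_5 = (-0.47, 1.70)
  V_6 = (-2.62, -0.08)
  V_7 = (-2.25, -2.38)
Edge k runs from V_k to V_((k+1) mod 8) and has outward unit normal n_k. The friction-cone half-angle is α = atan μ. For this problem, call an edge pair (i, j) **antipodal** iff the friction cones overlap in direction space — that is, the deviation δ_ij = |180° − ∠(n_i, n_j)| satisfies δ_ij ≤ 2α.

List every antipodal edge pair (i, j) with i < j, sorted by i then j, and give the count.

α = atan 0.55 = 28.81°;  2α = 57.62°
n_0 = (+0.5292, -0.8485)
n_1 = (+0.8026, -0.5965)
n_2 = (+0.9239, +0.3826)
n_3 = (-0.0282, +0.9996)
n_4 = (-0.3861, +0.9224)
n_5 = (-0.6377, +0.7703)
n_6 = (-0.9873, -0.1588)
n_7 = (+0.1829, -0.9831)
  (0,1): δ = 158.57°  ·
  (0,2): δ = 99.46°  ·
  (0,3): δ = 30.33°  ✓
  (0,4): δ = 9.24°  ✓
  (0,5): δ = 7.67°  ✓
  (0,6): δ = 67.19°  ·
  (0,7): δ = 158.59°  ·
  (1,2): δ = 120.89°  ·
  (1,3): δ = 51.76°  ✓
  (1,4): δ = 30.67°  ✓
  (1,5): δ = 13.76°  ✓
  (1,6): δ = 45.76°  ✓
  (1,7): δ = 137.16°  ·
  (2,3): δ = 110.87°  ·
  (2,4): δ = 89.78°  ·
  (2,5): δ = 72.87°  ·
  (2,6): δ = 13.35°  ✓
  (2,7): δ = 78.05°  ·
  (3,4): δ = 158.90°  ·
  (3,5): δ = 142.00°  ·
  (3,6): δ = 82.48°  ·
  (3,7): δ = 8.92°  ✓
  (4,5): δ = 163.09°  ·
  (4,6): δ = 103.58°  ·
  (4,7): δ = 12.18°  ✓
  (5,6): δ = 120.48°  ·
  (5,7): δ = 29.08°  ✓
  (6,7): δ = 88.60°  ·
antipodal pairs: 11

count = 11; pairs: (0,3), (0,4), (0,5), (1,3), (1,4), (1,5), (1,6), (2,6), (3,7), (4,7), (5,7)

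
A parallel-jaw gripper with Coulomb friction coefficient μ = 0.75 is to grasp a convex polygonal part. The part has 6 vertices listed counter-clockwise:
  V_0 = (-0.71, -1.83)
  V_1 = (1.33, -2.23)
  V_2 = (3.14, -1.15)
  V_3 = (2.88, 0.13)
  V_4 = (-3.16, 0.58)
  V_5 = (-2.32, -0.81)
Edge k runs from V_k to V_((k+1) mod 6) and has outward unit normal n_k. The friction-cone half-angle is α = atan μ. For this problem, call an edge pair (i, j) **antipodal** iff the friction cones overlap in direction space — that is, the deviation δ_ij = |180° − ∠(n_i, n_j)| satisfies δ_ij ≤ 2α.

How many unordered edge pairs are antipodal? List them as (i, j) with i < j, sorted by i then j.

count = 7; pairs: (0,2), (0,3), (1,3), (2,4), (2,5), (3,4), (3,5)

α = atan 0.75 = 36.87°;  2α = 73.74°
n_0 = (-0.1924, -0.9813)
n_1 = (+0.5124, -0.8587)
n_2 = (+0.9800, +0.1991)
n_3 = (+0.0743, +0.9972)
n_4 = (-0.8559, -0.5172)
n_5 = (-0.5352, -0.8447)
  (0,1): δ = 138.08°  ·
  (0,2): δ = 67.42°  ✓
  (0,3): δ = 6.83°  ✓
  (0,4): δ = 132.24°  ·
  (0,5): δ = 158.74°  ·
  (1,2): δ = 109.34°  ·
  (1,3): δ = 35.08°  ✓
  (1,4): δ = 90.32°  ·
  (1,5): δ = 116.82°  ·
  (2,3): δ = 105.74°  ·
  (2,4): δ = 19.66°  ✓
  (2,5): δ = 46.16°  ✓
  (3,4): δ = 54.59°  ✓
  (3,5): δ = 28.10°  ✓
  (4,5): δ = 153.50°  ·
antipodal pairs: 7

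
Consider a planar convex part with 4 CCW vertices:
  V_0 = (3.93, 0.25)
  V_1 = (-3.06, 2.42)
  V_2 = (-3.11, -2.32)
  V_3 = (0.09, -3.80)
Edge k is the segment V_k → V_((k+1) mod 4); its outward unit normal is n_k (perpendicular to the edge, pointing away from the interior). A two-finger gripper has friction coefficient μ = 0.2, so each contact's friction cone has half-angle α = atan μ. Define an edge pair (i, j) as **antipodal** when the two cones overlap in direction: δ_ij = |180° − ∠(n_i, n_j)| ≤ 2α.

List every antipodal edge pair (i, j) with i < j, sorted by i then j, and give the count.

count = 1; pairs: (0,2)

α = atan 0.2 = 11.31°;  2α = 22.62°
n_0 = (+0.2965, +0.9550)
n_1 = (-0.9999, +0.0105)
n_2 = (-0.4198, -0.9076)
n_3 = (+0.7257, -0.6880)
  (0,1): δ = 73.36°  ·
  (0,2): δ = 7.57°  ✓
  (0,3): δ = 63.77°  ·
  (1,2): δ = 114.22°  ·
  (1,3): δ = 42.87°  ·
  (2,3): δ = 108.65°  ·
antipodal pairs: 1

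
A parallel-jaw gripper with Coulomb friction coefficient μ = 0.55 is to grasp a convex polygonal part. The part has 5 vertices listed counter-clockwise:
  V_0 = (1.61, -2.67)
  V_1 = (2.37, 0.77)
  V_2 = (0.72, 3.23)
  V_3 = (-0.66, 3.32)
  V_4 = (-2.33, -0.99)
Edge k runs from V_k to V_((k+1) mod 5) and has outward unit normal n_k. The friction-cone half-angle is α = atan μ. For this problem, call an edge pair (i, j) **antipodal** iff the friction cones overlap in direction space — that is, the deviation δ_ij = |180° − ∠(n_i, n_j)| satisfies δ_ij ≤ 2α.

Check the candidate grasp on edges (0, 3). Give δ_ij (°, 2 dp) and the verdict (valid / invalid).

δ = 8.72°, valid

α = atan 0.55 = 28.81°;  2α = 57.62°
edge 0: e_0 = (+0.76, +3.44);  n_0 = (+0.9765, -0.2157)
edge 3: e_3 = (-1.67, -4.31);  n_3 = (-0.9325, +0.3613)
∠(n_0, n_3) = 171.28°
δ = |180° − 171.28°| = 8.72°
8.72° ≤ 2α = 57.62°  →  valid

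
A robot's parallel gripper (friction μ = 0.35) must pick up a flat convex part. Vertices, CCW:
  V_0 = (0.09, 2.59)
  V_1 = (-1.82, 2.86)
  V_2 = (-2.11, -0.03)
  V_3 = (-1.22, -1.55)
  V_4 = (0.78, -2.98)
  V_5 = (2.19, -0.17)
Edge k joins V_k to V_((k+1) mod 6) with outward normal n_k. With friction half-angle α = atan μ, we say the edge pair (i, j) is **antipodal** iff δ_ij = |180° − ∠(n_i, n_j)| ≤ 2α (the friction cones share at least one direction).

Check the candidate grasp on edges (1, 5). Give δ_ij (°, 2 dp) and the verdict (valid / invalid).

δ = 43.00°, invalid

α = atan 0.35 = 19.29°;  2α = 38.58°
edge 1: e_1 = (-0.29, -2.89);  n_1 = (-0.9950, +0.0998)
edge 5: e_5 = (-2.10, +2.76);  n_5 = (+0.7958, +0.6055)
∠(n_1, n_5) = 137.00°
δ = |180° − 137.00°| = 43.00°
43.00° > 2α = 38.58°  →  invalid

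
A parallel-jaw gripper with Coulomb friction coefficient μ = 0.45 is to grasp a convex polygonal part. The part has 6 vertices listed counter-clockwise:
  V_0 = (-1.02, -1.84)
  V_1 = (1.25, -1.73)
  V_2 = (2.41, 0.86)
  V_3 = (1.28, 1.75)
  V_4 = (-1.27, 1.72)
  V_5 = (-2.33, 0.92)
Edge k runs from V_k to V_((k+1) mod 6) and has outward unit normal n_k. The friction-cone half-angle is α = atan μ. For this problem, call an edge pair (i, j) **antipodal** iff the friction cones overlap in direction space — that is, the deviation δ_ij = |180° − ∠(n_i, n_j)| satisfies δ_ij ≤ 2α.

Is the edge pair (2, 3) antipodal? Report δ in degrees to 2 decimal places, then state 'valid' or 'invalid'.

δ = 141.10°, invalid

α = atan 0.45 = 24.23°;  2α = 48.46°
edge 2: e_2 = (-1.13, +0.89);  n_2 = (+0.6187, +0.7856)
edge 3: e_3 = (-2.55, -0.03);  n_3 = (-0.0118, +0.9999)
∠(n_2, n_3) = 38.90°
δ = |180° − 38.90°| = 141.10°
141.10° > 2α = 48.46°  →  invalid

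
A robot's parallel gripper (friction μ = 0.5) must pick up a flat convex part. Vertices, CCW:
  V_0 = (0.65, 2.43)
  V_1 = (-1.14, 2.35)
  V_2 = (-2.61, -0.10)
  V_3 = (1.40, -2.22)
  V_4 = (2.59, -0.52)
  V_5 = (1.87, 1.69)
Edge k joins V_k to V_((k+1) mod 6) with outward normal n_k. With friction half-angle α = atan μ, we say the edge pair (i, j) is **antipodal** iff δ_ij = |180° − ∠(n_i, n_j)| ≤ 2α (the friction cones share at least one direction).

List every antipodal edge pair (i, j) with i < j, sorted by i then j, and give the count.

count = 6; pairs: (0,2), (0,3), (1,3), (1,4), (2,4), (2,5)

α = atan 0.5 = 26.57°;  2α = 53.13°
n_0 = (-0.0446, +0.9990)
n_1 = (-0.8575, +0.5145)
n_2 = (-0.4674, -0.8841)
n_3 = (+0.8192, -0.5735)
n_4 = (+0.9508, +0.3098)
n_5 = (+0.5186, +0.8550)
  (0,1): δ = 123.52°  ·
  (0,2): δ = 30.42°  ✓
  (0,3): δ = 52.45°  ✓
  (0,4): δ = 105.49°  ·
  (0,5): δ = 146.20°  ·
  (1,2): δ = 86.90°  ·
  (1,3): δ = 4.03°  ✓
  (1,4): δ = 49.01°  ✓
  (1,5): δ = 89.72°  ·
  (2,3): δ = 97.13°  ·
  (2,4): δ = 44.09°  ✓
  (2,5): δ = 3.37°  ✓
  (3,4): δ = 126.96°  ·
  (3,5): δ = 86.25°  ·
  (4,5): δ = 139.28°  ·
antipodal pairs: 6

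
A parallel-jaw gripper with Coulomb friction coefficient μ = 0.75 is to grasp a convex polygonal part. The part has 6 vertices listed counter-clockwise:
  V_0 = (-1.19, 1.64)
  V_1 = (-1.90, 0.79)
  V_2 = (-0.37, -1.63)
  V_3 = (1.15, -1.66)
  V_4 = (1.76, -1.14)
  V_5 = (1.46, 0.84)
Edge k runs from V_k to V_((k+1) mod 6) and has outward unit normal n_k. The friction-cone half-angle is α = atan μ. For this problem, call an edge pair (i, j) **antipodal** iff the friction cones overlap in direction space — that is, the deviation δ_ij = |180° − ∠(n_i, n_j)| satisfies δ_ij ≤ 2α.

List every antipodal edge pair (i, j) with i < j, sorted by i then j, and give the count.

count = 7; pairs: (0,2), (0,3), (0,4), (1,4), (1,5), (2,5), (3,5)

α = atan 0.75 = 36.87°;  2α = 73.74°
n_0 = (-0.7675, +0.6411)
n_1 = (-0.8452, -0.5344)
n_2 = (-0.0197, -0.9998)
n_3 = (+0.6487, -0.7610)
n_4 = (+0.9887, +0.1498)
n_5 = (+0.2890, +0.9573)
  (0,1): δ = 107.83°  ·
  (0,2): δ = 51.26°  ✓
  (0,3): δ = 9.68°  ✓
  (0,4): δ = 48.49°  ✓
  (0,5): δ = 113.07°  ·
  (1,2): δ = 123.43°  ·
  (1,3): δ = 81.86°  ·
  (1,4): δ = 23.69°  ✓
  (1,5): δ = 40.90°  ✓
  (2,3): δ = 138.42°  ·
  (2,4): δ = 80.25°  ·
  (2,5): δ = 15.67°  ✓
  (3,4): δ = 121.83°  ·
  (3,5): δ = 57.24°  ✓
  (4,5): δ = 115.41°  ·
antipodal pairs: 7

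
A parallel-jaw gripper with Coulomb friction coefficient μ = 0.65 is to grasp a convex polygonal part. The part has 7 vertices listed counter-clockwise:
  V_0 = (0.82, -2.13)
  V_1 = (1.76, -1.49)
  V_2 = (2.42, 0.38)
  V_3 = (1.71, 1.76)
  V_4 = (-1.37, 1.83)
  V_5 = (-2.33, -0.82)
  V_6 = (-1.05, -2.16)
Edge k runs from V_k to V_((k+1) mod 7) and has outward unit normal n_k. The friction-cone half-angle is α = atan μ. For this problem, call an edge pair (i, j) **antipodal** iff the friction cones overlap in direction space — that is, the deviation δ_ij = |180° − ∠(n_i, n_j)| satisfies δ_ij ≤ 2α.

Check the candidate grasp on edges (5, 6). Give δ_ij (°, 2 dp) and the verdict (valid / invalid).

δ = 132.77°, invalid

α = atan 0.65 = 33.02°;  2α = 66.05°
edge 5: e_5 = (+1.28, -1.34);  n_5 = (-0.7231, -0.6907)
edge 6: e_6 = (+1.87, +0.03);  n_6 = (+0.0160, -0.9999)
∠(n_5, n_6) = 47.23°
δ = |180° − 47.23°| = 132.77°
132.77° > 2α = 66.05°  →  invalid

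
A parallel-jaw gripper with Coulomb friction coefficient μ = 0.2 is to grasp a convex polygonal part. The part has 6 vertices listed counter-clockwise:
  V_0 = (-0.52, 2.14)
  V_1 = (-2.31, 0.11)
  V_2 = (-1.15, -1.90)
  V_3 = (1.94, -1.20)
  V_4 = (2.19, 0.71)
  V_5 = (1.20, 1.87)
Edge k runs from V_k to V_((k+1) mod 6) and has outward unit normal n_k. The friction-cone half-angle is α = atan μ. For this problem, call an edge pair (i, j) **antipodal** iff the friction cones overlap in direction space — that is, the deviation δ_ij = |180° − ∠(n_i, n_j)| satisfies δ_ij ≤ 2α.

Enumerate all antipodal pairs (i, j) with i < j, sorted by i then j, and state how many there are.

α = atan 0.2 = 11.31°;  2α = 22.62°
n_0 = (-0.7501, +0.6614)
n_1 = (-0.8661, -0.4998)
n_2 = (+0.2209, -0.9753)
n_3 = (+0.9915, -0.1298)
n_4 = (+0.7606, +0.6492)
n_5 = (+0.1551, +0.9879)
  (0,1): δ = 108.61°  ·
  (0,2): δ = 35.83°  ·
  (0,3): δ = 33.95°  ·
  (0,4): δ = 81.88°  ·
  (0,5): δ = 122.48°  ·
  (1,2): δ = 107.23°  ·
  (1,3): δ = 37.45°  ·
  (1,4): δ = 10.49°  ✓
  (1,5): δ = 51.09°  ·
  (2,3): δ = 110.22°  ·
  (2,4): δ = 62.29°  ·
  (2,5): δ = 21.69°  ✓
  (3,4): δ = 132.06°  ·
  (3,5): δ = 91.46°  ·
  (4,5): δ = 139.40°  ·
antipodal pairs: 2

count = 2; pairs: (1,4), (2,5)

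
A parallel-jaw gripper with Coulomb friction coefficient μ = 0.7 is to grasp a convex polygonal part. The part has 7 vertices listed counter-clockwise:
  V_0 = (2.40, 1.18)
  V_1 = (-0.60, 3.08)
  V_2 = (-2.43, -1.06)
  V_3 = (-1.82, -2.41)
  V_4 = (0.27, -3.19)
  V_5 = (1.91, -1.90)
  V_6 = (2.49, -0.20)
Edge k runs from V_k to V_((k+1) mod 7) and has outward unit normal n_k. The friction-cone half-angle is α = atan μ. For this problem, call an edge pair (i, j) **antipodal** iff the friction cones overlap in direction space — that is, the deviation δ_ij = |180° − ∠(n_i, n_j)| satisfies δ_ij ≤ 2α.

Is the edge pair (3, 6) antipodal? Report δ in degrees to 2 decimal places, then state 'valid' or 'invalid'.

α = atan 0.7 = 34.99°;  2α = 69.98°
edge 3: e_3 = (+2.09, -0.78);  n_3 = (-0.3496, -0.9369)
edge 6: e_6 = (-0.09, +1.38);  n_6 = (+0.9979, +0.0651)
∠(n_3, n_6) = 114.20°
δ = |180° − 114.20°| = 65.80°
65.80° ≤ 2α = 69.98°  →  valid

δ = 65.80°, valid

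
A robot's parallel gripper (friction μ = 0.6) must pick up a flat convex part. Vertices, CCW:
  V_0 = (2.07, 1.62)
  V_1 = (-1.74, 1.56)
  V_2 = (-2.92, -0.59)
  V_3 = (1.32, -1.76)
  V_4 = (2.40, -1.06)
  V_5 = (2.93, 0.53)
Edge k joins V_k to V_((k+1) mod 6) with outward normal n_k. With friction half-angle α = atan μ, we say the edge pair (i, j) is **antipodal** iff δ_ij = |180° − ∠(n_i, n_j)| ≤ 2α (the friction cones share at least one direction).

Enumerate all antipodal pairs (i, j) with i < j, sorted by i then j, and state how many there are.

α = atan 0.6 = 30.96°;  2α = 61.93°
n_0 = (-0.0157, +0.9999)
n_1 = (-0.8766, +0.4811)
n_2 = (-0.2660, -0.9640)
n_3 = (+0.5439, -0.8392)
n_4 = (+0.9487, -0.3162)
n_5 = (+0.7851, +0.6194)
  (0,1): δ = 119.66°  ·
  (0,2): δ = 16.33°  ✓
  (0,3): δ = 32.05°  ✓
  (0,4): δ = 70.66°  ·
  (0,5): δ = 127.37°  ·
  (1,2): δ = 76.67°  ·
  (1,3): δ = 28.29°  ✓
  (1,4): δ = 10.32°  ✓
  (1,5): δ = 67.03°  ·
  (2,3): δ = 131.62°  ·
  (2,4): δ = 93.01°  ·
  (2,5): δ = 36.30°  ✓
  (3,4): δ = 141.38°  ·
  (3,5): δ = 84.68°  ·
  (4,5): δ = 123.29°  ·
antipodal pairs: 5

count = 5; pairs: (0,2), (0,3), (1,3), (1,4), (2,5)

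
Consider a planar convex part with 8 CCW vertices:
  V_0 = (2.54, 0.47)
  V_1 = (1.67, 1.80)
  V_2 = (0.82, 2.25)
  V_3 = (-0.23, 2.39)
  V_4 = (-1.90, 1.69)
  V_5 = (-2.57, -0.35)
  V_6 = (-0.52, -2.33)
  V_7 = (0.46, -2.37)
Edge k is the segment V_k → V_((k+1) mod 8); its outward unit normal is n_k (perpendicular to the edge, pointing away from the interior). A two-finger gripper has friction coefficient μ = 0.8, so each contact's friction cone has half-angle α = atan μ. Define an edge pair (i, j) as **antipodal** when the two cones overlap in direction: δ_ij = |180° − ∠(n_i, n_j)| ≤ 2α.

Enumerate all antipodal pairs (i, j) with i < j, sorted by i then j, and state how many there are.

count = 13; pairs: (0,4), (0,5), (0,6), (1,5), (1,6), (2,5), (2,6), (2,7), (3,5), (3,6), (3,7), (4,6), (4,7)

α = atan 0.8 = 38.66°;  2α = 77.32°
n_0 = (+0.8369, +0.5474)
n_1 = (+0.4679, +0.8838)
n_2 = (+0.1322, +0.9912)
n_3 = (-0.3866, +0.9223)
n_4 = (-0.9501, +0.3120)
n_5 = (-0.6947, -0.7193)
n_6 = (-0.0408, -0.9992)
n_7 = (+0.8068, -0.5909)
  (0,1): δ = 151.09°  ·
  (0,2): δ = 130.78°  ·
  (0,3): δ = 100.45°  ·
  (0,4): δ = 51.37°  ✓
  (0,5): δ = 12.80°  ✓
  (0,6): δ = 54.47°  ✓
  (0,7): δ = 110.59°  ·
  (1,2): δ = 159.70°  ·
  (1,3): δ = 129.36°  ·
  (1,4): δ = 80.28°  ·
  (1,5): δ = 16.11°  ✓
  (1,6): δ = 25.56°  ✓
  (1,7): δ = 81.68°  ·
  (2,3): δ = 149.66°  ·
  (2,4): δ = 100.59°  ·
  (2,5): δ = 36.41°  ✓
  (2,6): δ = 5.26°  ✓
  (2,7): δ = 61.38°  ✓
  (3,4): δ = 130.92°  ·
  (3,5): δ = 66.75°  ✓
  (3,6): δ = 25.08°  ✓
  (3,7): δ = 31.04°  ✓
  (4,5): δ = 115.82°  ·
  (4,6): δ = 74.16°  ✓
  (4,7): δ = 18.04°  ✓
  (5,6): δ = 138.33°  ·
  (5,7): δ = 82.21°  ·
  (6,7): δ = 123.88°  ·
antipodal pairs: 13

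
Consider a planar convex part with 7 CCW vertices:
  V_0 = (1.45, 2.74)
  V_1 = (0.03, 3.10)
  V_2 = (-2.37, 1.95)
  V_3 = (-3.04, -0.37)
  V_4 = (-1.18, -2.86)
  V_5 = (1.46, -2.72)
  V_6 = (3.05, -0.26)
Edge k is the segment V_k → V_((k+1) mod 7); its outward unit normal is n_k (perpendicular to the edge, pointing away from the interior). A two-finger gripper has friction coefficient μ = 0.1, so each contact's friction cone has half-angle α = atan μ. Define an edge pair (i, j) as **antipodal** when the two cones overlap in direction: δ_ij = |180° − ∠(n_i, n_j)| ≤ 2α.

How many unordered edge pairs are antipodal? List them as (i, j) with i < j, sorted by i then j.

α = atan 0.1 = 5.71°;  2α = 11.42°
n_0 = (+0.2457, +0.9693)
n_1 = (-0.4321, +0.9018)
n_2 = (-0.9607, +0.2775)
n_3 = (-0.8012, -0.5985)
n_4 = (+0.0530, -0.9986)
n_5 = (+0.8398, -0.5428)
n_6 = (+0.8824, +0.4706)
  (0,1): δ = 140.17°  ·
  (0,2): δ = 91.88°  ·
  (0,3): δ = 39.01°  ·
  (0,4): δ = 17.26°  ·
  (0,5): δ = 71.35°  ·
  (0,6): δ = 132.30°  ·
  (1,2): δ = 131.71°  ·
  (1,3): δ = 78.84°  ·
  (1,4): δ = 22.57°  ·
  (1,5): δ = 31.52°  ·
  (1,6): δ = 92.47°  ·
  (2,3): δ = 127.13°  ·
  (2,4): δ = 70.86°  ·
  (2,5): δ = 16.77°  ·
  (2,6): δ = 44.18°  ·
  (3,4): δ = 123.72°  ·
  (3,5): δ = 69.64°  ·
  (3,6): δ = 8.69°  ✓
  (4,5): δ = 125.91°  ·
  (4,6): δ = 64.96°  ·
  (5,6): δ = 119.05°  ·
antipodal pairs: 1

count = 1; pairs: (3,6)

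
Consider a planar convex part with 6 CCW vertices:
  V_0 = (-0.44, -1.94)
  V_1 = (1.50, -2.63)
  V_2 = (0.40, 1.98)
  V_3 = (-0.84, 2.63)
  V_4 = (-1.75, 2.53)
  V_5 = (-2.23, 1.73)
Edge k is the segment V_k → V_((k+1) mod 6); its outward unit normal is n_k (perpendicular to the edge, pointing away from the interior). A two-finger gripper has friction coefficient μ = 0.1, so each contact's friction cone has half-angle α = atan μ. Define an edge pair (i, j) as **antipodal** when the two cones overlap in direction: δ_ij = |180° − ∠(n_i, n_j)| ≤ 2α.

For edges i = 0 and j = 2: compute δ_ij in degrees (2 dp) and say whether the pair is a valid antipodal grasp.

α = atan 0.1 = 5.71°;  2α = 11.42°
edge 0: e_0 = (+1.94, -0.69);  n_0 = (-0.3351, -0.9422)
edge 2: e_2 = (-1.24, +0.65);  n_2 = (+0.4643, +0.8857)
∠(n_0, n_2) = 171.92°
δ = |180° − 171.92°| = 8.08°
8.08° ≤ 2α = 11.42°  →  valid

δ = 8.08°, valid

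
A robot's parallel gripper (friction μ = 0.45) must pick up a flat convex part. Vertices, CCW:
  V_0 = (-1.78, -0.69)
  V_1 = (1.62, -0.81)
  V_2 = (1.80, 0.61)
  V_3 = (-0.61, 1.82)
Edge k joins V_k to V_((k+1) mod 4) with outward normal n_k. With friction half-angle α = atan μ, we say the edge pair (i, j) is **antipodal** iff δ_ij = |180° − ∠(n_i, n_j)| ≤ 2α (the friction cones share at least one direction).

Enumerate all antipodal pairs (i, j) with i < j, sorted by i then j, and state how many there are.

α = atan 0.45 = 24.23°;  2α = 48.46°
n_0 = (-0.0353, -0.9994)
n_1 = (+0.9921, -0.1258)
n_2 = (+0.4487, +0.8937)
n_3 = (-0.9064, +0.4225)
  (0,1): δ = 95.20°  ·
  (0,2): δ = 24.64°  ✓
  (0,3): δ = 67.03°  ·
  (1,2): δ = 109.44°  ·
  (1,3): δ = 17.77°  ✓
  (2,3): δ = 88.33°  ·
antipodal pairs: 2

count = 2; pairs: (0,2), (1,3)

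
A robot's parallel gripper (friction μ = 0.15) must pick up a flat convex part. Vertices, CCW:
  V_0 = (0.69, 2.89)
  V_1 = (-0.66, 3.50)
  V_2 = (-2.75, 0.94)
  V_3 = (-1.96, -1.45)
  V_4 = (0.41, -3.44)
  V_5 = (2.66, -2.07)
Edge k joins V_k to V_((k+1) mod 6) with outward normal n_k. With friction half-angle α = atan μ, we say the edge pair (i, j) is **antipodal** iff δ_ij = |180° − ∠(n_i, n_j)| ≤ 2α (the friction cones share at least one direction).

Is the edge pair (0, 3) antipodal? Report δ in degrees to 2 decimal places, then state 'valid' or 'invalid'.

α = atan 0.15 = 8.53°;  2α = 17.06°
edge 0: e_0 = (-1.35, +0.61);  n_0 = (+0.4118, +0.9113)
edge 3: e_3 = (+2.37, -1.99);  n_3 = (-0.6430, -0.7658)
∠(n_0, n_3) = 164.30°
δ = |180° − 164.30°| = 15.70°
15.70° ≤ 2α = 17.06°  →  valid

δ = 15.70°, valid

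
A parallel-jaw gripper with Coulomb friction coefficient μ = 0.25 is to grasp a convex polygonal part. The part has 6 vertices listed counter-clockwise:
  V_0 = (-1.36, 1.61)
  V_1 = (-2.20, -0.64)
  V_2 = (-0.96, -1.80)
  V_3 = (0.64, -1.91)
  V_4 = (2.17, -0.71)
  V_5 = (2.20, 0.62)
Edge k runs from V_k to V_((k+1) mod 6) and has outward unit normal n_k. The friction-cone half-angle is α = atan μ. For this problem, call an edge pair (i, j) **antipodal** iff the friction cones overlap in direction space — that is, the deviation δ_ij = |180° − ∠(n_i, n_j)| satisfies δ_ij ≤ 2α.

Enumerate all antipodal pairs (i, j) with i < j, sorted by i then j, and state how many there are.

α = atan 0.25 = 14.04°;  2α = 28.07°
n_0 = (-0.9368, +0.3498)
n_1 = (-0.6832, -0.7303)
n_2 = (-0.0686, -0.9976)
n_3 = (+0.6171, -0.7869)
n_4 = (+0.9997, -0.0226)
n_5 = (+0.2679, +0.9634)
  (0,1): δ = 112.62°  ·
  (0,2): δ = 73.46°  ·
  (0,3): δ = 31.42°  ·
  (0,4): δ = 19.18°  ✓
  (0,5): δ = 94.93°  ·
  (1,2): δ = 140.84°  ·
  (1,3): δ = 98.80°  ·
  (1,4): δ = 48.20°  ·
  (1,5): δ = 27.55°  ✓
  (2,3): δ = 137.96°  ·
  (2,4): δ = 87.36°  ·
  (2,5): δ = 11.61°  ✓
  (3,4): δ = 129.40°  ·
  (3,5): δ = 53.65°  ·
  (4,5): δ = 104.25°  ·
antipodal pairs: 3

count = 3; pairs: (0,4), (1,5), (2,5)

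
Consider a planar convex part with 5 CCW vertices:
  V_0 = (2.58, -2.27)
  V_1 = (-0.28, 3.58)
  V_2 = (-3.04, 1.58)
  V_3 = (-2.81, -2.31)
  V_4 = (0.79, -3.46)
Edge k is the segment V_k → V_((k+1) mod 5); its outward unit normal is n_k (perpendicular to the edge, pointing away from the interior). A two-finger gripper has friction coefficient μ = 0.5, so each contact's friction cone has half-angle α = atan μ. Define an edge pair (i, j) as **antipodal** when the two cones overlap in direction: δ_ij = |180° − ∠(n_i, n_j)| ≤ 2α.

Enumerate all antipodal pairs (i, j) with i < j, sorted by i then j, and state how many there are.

count = 3; pairs: (0,2), (0,3), (1,4)

α = atan 0.5 = 26.57°;  2α = 53.13°
n_0 = (+0.8984, +0.4392)
n_1 = (-0.5868, +0.8097)
n_2 = (-0.9983, -0.0590)
n_3 = (-0.3043, -0.9526)
n_4 = (+0.5536, -0.8328)
  (0,1): δ = 80.12°  ·
  (0,2): δ = 22.67°  ✓
  (0,3): δ = 46.23°  ✓
  (0,4): δ = 97.56°  ·
  (1,2): δ = 122.54°  ·
  (1,3): δ = 53.64°  ·
  (1,4): δ = 2.31°  ✓
  (2,3): δ = 111.10°  ·
  (2,4): δ = 59.77°  ·
  (3,4): δ = 128.67°  ·
antipodal pairs: 3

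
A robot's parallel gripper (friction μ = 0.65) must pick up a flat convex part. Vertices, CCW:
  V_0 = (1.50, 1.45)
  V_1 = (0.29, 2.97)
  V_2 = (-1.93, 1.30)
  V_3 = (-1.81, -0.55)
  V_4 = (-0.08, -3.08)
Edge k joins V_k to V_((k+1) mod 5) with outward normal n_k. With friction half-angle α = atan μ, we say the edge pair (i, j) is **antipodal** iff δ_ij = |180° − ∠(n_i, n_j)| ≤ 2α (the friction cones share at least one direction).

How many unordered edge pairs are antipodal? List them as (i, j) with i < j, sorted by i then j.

α = atan 0.65 = 33.02°;  2α = 66.05°
n_0 = (+0.7824, +0.6228)
n_1 = (-0.6012, +0.7991)
n_2 = (-0.9979, -0.0647)
n_3 = (-0.8255, -0.5644)
n_4 = (+0.9442, -0.3293)
  (0,1): δ = 91.57°  ·
  (0,2): δ = 34.81°  ✓
  (0,3): δ = 4.16°  ✓
  (0,4): δ = 122.25°  ·
  (1,2): δ = 123.24°  ·
  (1,3): δ = 92.59°  ·
  (1,4): δ = 33.82°  ✓
  (2,3): δ = 149.35°  ·
  (2,4): δ = 22.94°  ✓
  (3,4): δ = 53.59°  ✓
antipodal pairs: 5

count = 5; pairs: (0,2), (0,3), (1,4), (2,4), (3,4)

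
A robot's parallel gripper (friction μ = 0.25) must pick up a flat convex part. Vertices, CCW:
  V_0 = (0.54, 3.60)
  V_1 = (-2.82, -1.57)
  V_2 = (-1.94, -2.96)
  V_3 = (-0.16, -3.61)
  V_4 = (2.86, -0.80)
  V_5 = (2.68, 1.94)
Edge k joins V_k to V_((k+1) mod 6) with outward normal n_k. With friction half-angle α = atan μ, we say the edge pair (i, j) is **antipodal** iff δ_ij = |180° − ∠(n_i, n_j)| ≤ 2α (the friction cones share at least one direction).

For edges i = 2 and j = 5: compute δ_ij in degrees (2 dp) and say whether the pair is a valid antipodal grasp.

α = atan 0.25 = 14.04°;  2α = 28.07°
edge 2: e_2 = (+1.78, -0.65);  n_2 = (-0.3430, -0.9393)
edge 5: e_5 = (-2.14, +1.66);  n_5 = (+0.6129, +0.7901)
∠(n_2, n_5) = 162.26°
δ = |180° − 162.26°| = 17.74°
17.74° ≤ 2α = 28.07°  →  valid

δ = 17.74°, valid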